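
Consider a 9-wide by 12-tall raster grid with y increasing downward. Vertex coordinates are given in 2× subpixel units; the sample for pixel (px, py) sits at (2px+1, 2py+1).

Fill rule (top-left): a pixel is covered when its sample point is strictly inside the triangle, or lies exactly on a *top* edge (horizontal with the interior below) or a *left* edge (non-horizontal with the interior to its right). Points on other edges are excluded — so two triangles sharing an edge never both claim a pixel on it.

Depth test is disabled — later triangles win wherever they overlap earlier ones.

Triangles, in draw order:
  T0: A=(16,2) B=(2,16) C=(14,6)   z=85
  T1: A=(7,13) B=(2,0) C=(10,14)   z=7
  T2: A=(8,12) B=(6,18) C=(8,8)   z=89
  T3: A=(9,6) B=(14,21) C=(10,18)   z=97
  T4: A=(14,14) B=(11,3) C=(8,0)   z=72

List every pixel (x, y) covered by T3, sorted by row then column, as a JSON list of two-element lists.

T0:
  2·area = 28  (B↔C swapped to make it positive)
  edge (16, 2)→(14, 6): d=(-2,4) right/bottom  bias=-1
  edge (14, 6)→(2, 16): d=(-12,10) right/bottom  bias=-1
  edge (2, 16)→(16, 2): d=(14,-14) top-left  bias=+0
    (8,0)@(17, 1): e=[-2,30,0] → .  [on edge]
    (7,1)@(15, 3): e=[2,26,0] → X  [on edge]
    (8,1)@(17, 3): e=[-6,6,28] → .
    (6,2)@(13, 5): e=[6,22,0] → X  [on edge]
    (7,2)@(15, 5): e=[-2,2,28] → .
    (5,3)@(11, 7): e=[10,18,0] → X  [on edge]
    (6,3)@(13, 7): e=[2,-2,28] → .
    (4,4)@(9, 9): e=[14,14,0] → X  [on edge]
    (5,4)@(11, 9): e=[6,-6,28] → .
    (3,5)@(7, 11): e=[18,10,0] → X  [on edge]
    (4,5)@(9, 11): e=[10,-10,28] → .
    (2,6)@(5, 13): e=[22,6,0] → X  [on edge]
    (1,7)@(3, 15): e=[26,2,0] → X  [on edge]
    (0,8)@(1, 17): e=[30,-2,0] → .  [on edge]
  covered (7 px):
    . . . . . . . . .
    . . . . . . . X .
    . . . . . . X . .
    . . . . . X . . .
    . . . . X . . . .
    . . . X . . . . .
    . . X . . . . . .
    . X . . . . . . .
    . . . . . . . . .
    . . . . . . . . .
    . . . . . . . . .
    . . . . . . . . .
T1:
  2·area = 34
  edge (7, 13)→(2, 0): d=(-5,-13) top-left  bias=+0
  edge (2, 0)→(10, 14): d=(8,14) right/bottom  bias=-1
  edge (10, 14)→(7, 13): d=(-3,-1) top-left  bias=+0
    (2,3)@(5, 7): e=[4,14,16] → X
    (3,3)@(7, 7): e=[30,-14,18] → .
    (2,4)@(5, 9): e=[-6,30,10] → .
    (3,4)@(7, 9): e=[20,2,12] → X
    (4,4)@(9, 9): e=[46,-26,14] → .
    (0,5)@(1, 11): e=[-68,102,0] → .  [on edge]
    (3,5)@(7, 11): e=[10,18,6] → X
    (4,5)@(9, 11): e=[36,-10,8] → .
    (3,6)@(7, 13): e=[0,34,0] → X  [on edge]
    (4,6)@(9, 13): e=[26,6,2] → X
    (5,6)@(11, 13): e=[52,-22,4] → .
    (3,7)@(7, 15): e=[-10,50,-6] → .
    (6,7)@(13, 15): e=[68,-34,0] → .  [on edge]
  covered (5 px):
    . . . . . . . . .
    . . . . . . . . .
    . . . . . . . . .
    . . X . . . . . .
    . . . X . . . . .
    . . . X . . . . .
    . . . X X . . . .
    . . . . . . . . .
    . . . . . . . . .
    . . . . . . . . .
    . . . . . . . . .
    . . . . . . . . .
T2:
  2·area = 8
  edge (8, 12)→(6, 18): d=(-2,6) right/bottom  bias=-1
  edge (6, 18)→(8, 8): d=(2,-10) top-left  bias=+0
  edge (8, 8)→(8, 12): d=(0,4) right/bottom  bias=-1
    (4,1)@(9, 3): e=[12,0,-4] → .  [on edge]
    (5,1)@(11, 3): e=[0,20,-12] → .  [on edge]
    (4,4)@(9, 9): e=[0,12,-4] → .  [on edge]
    (3,6)@(7, 13): e=[4,0,4] → X  [on edge]
    (4,6)@(9, 13): e=[-8,20,-4] → .
    (3,7)@(7, 15): e=[0,4,4] → .  [on edge]
    (2,10)@(5, 21): e=[0,-4,12] → .  [on edge]
    (2,11)@(5, 23): e=[-4,0,12] → .  [on edge]
  covered (1 px):
    . . . . . . . . .
    . . . . . . . . .
    . . . . . . . . .
    . . . . . . . . .
    . . . . . . . . .
    . . . . . . . . .
    . . . X . . . . .
    . . . . . . . . .
    . . . . . . . . .
    . . . . . . . . .
    . . . . . . . . .
    . . . . . . . . .
T3:
  2·area = 45
  edge (9, 6)→(14, 21): d=(5,15) right/bottom  bias=-1
  edge (14, 21)→(10, 18): d=(-4,-3) top-left  bias=+0
  edge (10, 18)→(9, 6): d=(-1,-12) top-left  bias=+0
    (5,6)@(11, 13): e=[5,23,17] → X
    (6,6)@(13, 13): e=[-25,29,41] → .
    (5,7)@(11, 15): e=[15,15,15] → X
    (6,7)@(13, 15): e=[-15,21,39] → .
    (5,8)@(11, 17): e=[25,7,13] → X
    (6,8)@(13, 17): e=[-5,13,37] → .
    (5,9)@(11, 19): e=[35,-1,11] → .
    (6,9)@(13, 19): e=[5,5,35] → X
    (7,9)@(15, 19): e=[-25,11,59] → .
    (6,10)@(13, 21): e=[15,-3,33] → .
  covered (4 px):
    . . . . . . . . .
    . . . . . . . . .
    . . . . . . . . .
    . . . . . . . . .
    . . . . . . . . .
    . . . . . . . . .
    . . . . . X . . .
    . . . . . X . . .
    . . . . . X . . .
    . . . . . . X . .
    . . . . . . . . .
    . . . . . . . . .
T4:
  2·area = 24  (B↔C swapped to make it positive)
  edge (14, 14)→(8, 0): d=(-6,-14) top-left  bias=+0
  edge (8, 0)→(11, 3): d=(3,3) right/bottom  bias=-1
  edge (11, 3)→(14, 14): d=(3,11) right/bottom  bias=-1
    (4,0)@(9, 1): e=[8,0,16] → .  [on edge]
    (5,1)@(11, 3): e=[24,0,0] → .  [on edge]
    (5,2)@(11, 5): e=[12,6,6] → X
    (6,2)@(13, 5): e=[40,0,-16] → .  [on edge]
    (5,3)@(11, 7): e=[0,12,12] → X  [on edge]
    (6,3)@(13, 7): e=[28,6,-10] → .
    (7,3)@(15, 7): e=[56,0,-32] → .  [on edge]
    (5,4)@(11, 9): e=[-12,18,18] → .
    (8,4)@(17, 9): e=[72,0,-48] → .  [on edge]
    (6,5)@(13, 11): e=[4,18,2] → X
    (7,5)@(15, 11): e=[32,12,-20] → .
    (6,6)@(13, 13): e=[-8,24,8] → .
    (8,10)@(17, 21): e=[0,36,-12] → .  [on edge]
  covered (3 px):
    . . . . . . . . .
    . . . . . . . . .
    . . . . . X . . .
    . . . . . X . . .
    . . . . . . . . .
    . . . . . . X . .
    . . . . . . . . .
    . . . . . . . . .
    . . . . . . . . .
    . . . . . . . . .
    . . . . . . . . .
    . . . . . . . . .

Answer: [[5,6],[5,7],[5,8],[6,9]]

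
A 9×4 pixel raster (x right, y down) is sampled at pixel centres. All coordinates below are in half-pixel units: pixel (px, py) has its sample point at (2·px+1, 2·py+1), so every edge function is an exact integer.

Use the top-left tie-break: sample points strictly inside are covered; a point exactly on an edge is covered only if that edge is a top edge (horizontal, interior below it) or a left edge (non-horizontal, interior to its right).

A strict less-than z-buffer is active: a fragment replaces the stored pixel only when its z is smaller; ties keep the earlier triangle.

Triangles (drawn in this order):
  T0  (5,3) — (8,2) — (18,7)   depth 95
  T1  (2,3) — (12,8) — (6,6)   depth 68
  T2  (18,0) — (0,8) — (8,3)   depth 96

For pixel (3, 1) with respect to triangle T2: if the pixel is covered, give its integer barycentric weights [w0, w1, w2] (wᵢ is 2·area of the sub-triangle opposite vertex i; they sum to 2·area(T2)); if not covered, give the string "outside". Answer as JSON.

T0:
  2·area = 25
  edge (5, 3)→(8, 2): d=(3,-1) top-left  bias=+0
  edge (8, 2)→(18, 7): d=(10,5) right/bottom  bias=-1
  edge (18, 7)→(5, 3): d=(-13,-4) top-left  bias=+0
    (5,0)@(11, 1): e=[0,-25,50] → .  [on edge]
    (2,1)@(5, 3): e=[0,25,0] → X  [on edge]
    (3,1)@(7, 3): e=[2,15,8] → X
    (4,1)@(9, 3): e=[4,5,16] → X
    (5,1)@(11, 3): e=[6,-5,24] → .
    (2,2)@(5, 5): e=[6,45,-26] → .
    (3,2)@(7, 5): e=[8,35,-18] → .
    (4,2)@(9, 5): e=[10,25,-10] → .
    (6,2)@(13, 5): e=[14,5,6] → X
    (7,2)@(15, 5): e=[16,-5,14] → .
    (6,3)@(13, 7): e=[20,25,-20] → .
  covered (4 px):
    . . . . . . . . .
    . . X X X . . . .
    . . . . . . X . .
    . . . . . . . . .
T1:
  2·area = 10
  edge (2, 3)→(12, 8): d=(10,5) right/bottom  bias=-1
  edge (12, 8)→(6, 6): d=(-6,-2) top-left  bias=+0
  edge (6, 6)→(2, 3): d=(-4,-3) top-left  bias=+0
    (1,2)@(3, 5): e=[15,0,-5] → .  [on edge]
    (2,2)@(5, 5): e=[5,4,1] → X
    (3,2)@(7, 5): e=[-5,8,7] → .
    (2,3)@(5, 7): e=[25,-8,-7] → .
    (4,3)@(9, 7): e=[5,0,5] → X  [on edge]
    (5,3)@(11, 7): e=[-5,4,11] → .
  covered (2 px):
    . . . . . . . . .
    . . . . . . . . .
    . . X . . . . . .
    . . . . X . . . .
T2:
  2·area = 26
  edge (18, 0)→(0, 8): d=(-18,8) right/bottom  bias=-1
  edge (0, 8)→(8, 3): d=(8,-5) top-left  bias=+0
  edge (8, 3)→(18, 0): d=(10,-3) top-left  bias=+0
    (7,0)@(15, 1): e=[6,19,1] → X
    (8,0)@(17, 1): e=[-10,29,7] → .
    (4,1)@(9, 3): e=[18,5,3] → X
    (5,1)@(11, 3): e=[2,15,9] → X
    (6,1)@(13, 3): e=[-14,25,15] → .
    (7,1)@(15, 3): e=[-30,35,21] → .
    (2,2)@(5, 5): e=[14,1,11] → X
    (3,2)@(7, 5): e=[-2,11,17] → .
    (4,2)@(9, 5): e=[-18,21,23] → .
    (5,2)@(11, 5): e=[-34,31,29] → .
    (2,3)@(5, 7): e=[-22,17,31] → .
  covered (4 px):
    . . . . . . . X .
    . . . . X X . . .
    . . X . . . . . .
    . . . . . . . . .

Answer: "outside"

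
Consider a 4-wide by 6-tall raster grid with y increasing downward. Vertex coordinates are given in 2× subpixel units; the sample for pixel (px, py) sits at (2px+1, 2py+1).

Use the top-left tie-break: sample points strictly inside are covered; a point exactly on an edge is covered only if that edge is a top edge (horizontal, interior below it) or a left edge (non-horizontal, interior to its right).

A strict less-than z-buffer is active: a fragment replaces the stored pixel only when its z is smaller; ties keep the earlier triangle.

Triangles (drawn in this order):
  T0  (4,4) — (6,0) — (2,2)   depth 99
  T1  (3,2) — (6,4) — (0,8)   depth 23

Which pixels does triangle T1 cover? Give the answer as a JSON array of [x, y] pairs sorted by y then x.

T0:
  2·area = 12  (B↔C swapped to make it positive)
  edge (4, 4)→(2, 2): d=(-2,-2) top-left  bias=+0
  edge (2, 2)→(6, 0): d=(4,-2) top-left  bias=+0
  edge (6, 0)→(4, 4): d=(-2,4) right/bottom  bias=-1
    (0,0)@(1, 1): e=[0,-6,18] → ·  [on edge]
    (2,0)@(5, 1): e=[8,2,2] → #
    (3,0)@(7, 1): e=[12,6,-6] → ·
    (1,1)@(3, 3): e=[0,6,6] → #  [on edge]
    (2,1)@(5, 3): e=[4,10,-2] → ·
    (1,2)@(3, 5): e=[-4,14,2] → ·
    (2,2)@(5, 5): e=[0,18,-6] → ·  [on edge]
    (3,3)@(7, 7): e=[0,30,-18] → ·  [on edge]
  covered (2 px):
    · · # ·
    · # · ·
    · · · ·
    · · · ·
    · · · ·
    · · · ·
T1:
  2·area = 24
  edge (3, 2)→(6, 4): d=(3,2) right/bottom  bias=-1
  edge (6, 4)→(0, 8): d=(-6,4) right/bottom  bias=-1
  edge (0, 8)→(3, 2): d=(3,-6) top-left  bias=+0
    (1,1)@(3, 3): e=[3,18,3] → #
    (2,1)@(5, 3): e=[-1,10,15] → ·
    (1,2)@(3, 5): e=[9,6,9] → #
    (2,2)@(5, 5): e=[5,-2,21] → ·
    (0,3)@(1, 7): e=[19,2,3] → #
    (1,3)@(3, 7): e=[15,-6,15] → ·
    (0,4)@(1, 9): e=[25,-10,9] → ·
  covered (3 px):
    · · · ·
    · # · ·
    · # · ·
    # · · ·
    · · · ·
    · · · ·

Result: [[1,1],[1,2],[0,3]]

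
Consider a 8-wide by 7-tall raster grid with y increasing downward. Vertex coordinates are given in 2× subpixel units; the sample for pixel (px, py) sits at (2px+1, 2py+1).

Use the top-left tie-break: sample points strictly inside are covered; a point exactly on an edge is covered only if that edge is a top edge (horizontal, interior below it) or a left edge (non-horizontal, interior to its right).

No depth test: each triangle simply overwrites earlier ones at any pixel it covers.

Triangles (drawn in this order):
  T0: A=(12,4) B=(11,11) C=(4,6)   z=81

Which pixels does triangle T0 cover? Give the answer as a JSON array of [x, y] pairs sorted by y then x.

T0:
  2·area = 54
  edge (12, 4)→(11, 11): d=(-1,7) right/bottom  bias=-1
  edge (11, 11)→(4, 6): d=(-7,-5) top-left  bias=+0
  edge (4, 6)→(12, 4): d=(8,-2) top-left  bias=+0
    (4,2)@(9, 5): e=[20,32,2] → X
    (5,2)@(11, 5): e=[6,42,6] → X
    (6,2)@(13, 5): e=[-8,52,10] → .
    (3,3)@(7, 7): e=[32,8,14] → X
    (6,3)@(13, 7): e=[-10,38,26] → .
    (3,4)@(7, 9): e=[30,-6,30] → .
    (4,4)@(9, 9): e=[16,4,34] → X
    (6,4)@(13, 9): e=[-12,24,42] → .
    (4,5)@(9, 11): e=[14,-10,50] → .
    (5,5)@(11, 11): e=[0,0,54] → .  [on edge]
  covered (7 px):
    . . . . . . . .
    . . . . . . . .
    . . . . X X . .
    . . . X X X . .
    . . . . X X . .
    . . . . . . . .
    . . . . . . . .

Result: [[4,2],[5,2],[3,3],[4,3],[5,3],[4,4],[5,4]]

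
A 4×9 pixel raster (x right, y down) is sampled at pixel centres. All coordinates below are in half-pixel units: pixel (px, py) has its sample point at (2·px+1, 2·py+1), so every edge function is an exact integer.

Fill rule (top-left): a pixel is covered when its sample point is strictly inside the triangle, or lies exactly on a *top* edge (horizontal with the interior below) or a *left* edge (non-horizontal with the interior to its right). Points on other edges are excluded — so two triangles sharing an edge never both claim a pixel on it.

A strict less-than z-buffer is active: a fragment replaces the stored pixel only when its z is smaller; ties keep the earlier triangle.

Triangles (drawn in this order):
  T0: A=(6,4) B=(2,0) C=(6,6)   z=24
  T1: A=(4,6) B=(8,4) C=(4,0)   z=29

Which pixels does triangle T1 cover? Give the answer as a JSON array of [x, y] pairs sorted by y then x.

T0:
  2·area = 8  (B↔C swapped to make it positive)
  edge (6, 4)→(6, 6): d=(0,2) right/bottom  bias=-1
  edge (6, 6)→(2, 0): d=(-4,-6) top-left  bias=+0
  edge (2, 0)→(6, 4): d=(4,4) right/bottom  bias=-1
    (1,0)@(3, 1): e=[6,2,0] → ·  [on edge]
    (2,1)@(5, 3): e=[2,6,0] → ·  [on edge]
    (3,2)@(7, 5): e=[-2,10,0] → ·  [on edge]
  covered (0 px):
    · · · ·
    · · · ·
    · · · ·
    · · · ·
    · · · ·
    · · · ·
    · · · ·
    · · · ·
    · · · ·
T1:
  2·area = 24  (B↔C swapped to make it positive)
  edge (4, 6)→(4, 0): d=(0,-6) top-left  bias=+0
  edge (4, 0)→(8, 4): d=(4,4) right/bottom  bias=-1
  edge (8, 4)→(4, 6): d=(-4,2) right/bottom  bias=-1
    (2,0)@(5, 1): e=[6,0,18] → ·  [on edge]
    (2,1)@(5, 3): e=[6,8,10] → #
    (3,1)@(7, 3): e=[18,0,6] → ·  [on edge]
    (2,2)@(5, 5): e=[6,16,2] → #
    (3,2)@(7, 5): e=[18,8,-2] → ·
    (2,3)@(5, 7): e=[6,24,-6] → ·
  covered (2 px):
    · · · ·
    · · # ·
    · · # ·
    · · · ·
    · · · ·
    · · · ·
    · · · ·
    · · · ·
    · · · ·

Answer: [[2,1],[2,2]]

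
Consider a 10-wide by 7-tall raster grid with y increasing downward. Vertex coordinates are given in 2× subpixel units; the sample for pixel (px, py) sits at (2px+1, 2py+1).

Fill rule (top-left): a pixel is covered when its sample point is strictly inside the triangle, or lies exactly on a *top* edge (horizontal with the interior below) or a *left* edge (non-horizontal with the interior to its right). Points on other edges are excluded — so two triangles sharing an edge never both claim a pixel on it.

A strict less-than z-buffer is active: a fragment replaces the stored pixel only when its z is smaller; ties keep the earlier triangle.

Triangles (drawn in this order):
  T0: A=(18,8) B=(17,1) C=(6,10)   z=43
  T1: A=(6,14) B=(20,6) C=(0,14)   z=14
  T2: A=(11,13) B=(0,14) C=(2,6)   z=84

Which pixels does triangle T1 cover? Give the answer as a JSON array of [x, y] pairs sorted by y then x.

T0:
  2·area = 86  (B↔C swapped to make it positive)
  edge (18, 8)→(6, 10): d=(-12,2) right/bottom  bias=-1
  edge (6, 10)→(17, 1): d=(11,-9) top-left  bias=+0
  edge (17, 1)→(18, 8): d=(1,7) right/bottom  bias=-1
    (8,0)@(17, 1): e=[86,0,0] → ·  [on edge]
    (7,1)@(15, 3): e=[66,4,16] → #
    (8,1)@(17, 3): e=[62,22,2] → #
    (9,1)@(19, 3): e=[58,40,-12] → ·
    (6,2)@(13, 5): e=[46,8,32] → #
    (9,2)@(19, 5): e=[34,62,-10] → ·
    (5,3)@(11, 7): e=[26,12,48] → #
    (9,3)@(19, 7): e=[10,84,-8] → ·
    (4,4)@(9, 9): e=[6,16,64] → #
    (6,4)@(13, 9): e=[-2,52,36] → ·
    (7,4)@(15, 9): e=[-6,70,22] → ·
    (8,4)@(17, 9): e=[-10,88,8] → ·
  covered (11 px):
    · · · · · · · · · ·
    · · · · · · · # # ·
    · · · · · · # # # ·
    · · · · · # # # # ·
    · · · · # # · · · ·
    · · · · · · · · · ·
    · · · · · · · · · ·
T1:
  2·area = 48  (B↔C swapped to make it positive)
  edge (6, 14)→(0, 14): d=(-6,0) right/bottom  bias=-1
  edge (0, 14)→(20, 6): d=(20,-8) top-left  bias=+0
  edge (20, 6)→(6, 14): d=(-14,8) right/bottom  bias=-1
    (6,4)@(13, 9): e=[30,4,14] → #
    (7,4)@(15, 9): e=[30,20,-2] → ·
    (4,5)@(9, 11): e=[18,12,18] → #
    (5,5)@(11, 11): e=[18,28,2] → #
    (6,5)@(13, 11): e=[18,44,-14] → ·
    (1,6)@(3, 13): e=[6,4,38] → #
    (2,6)@(5, 13): e=[6,20,22] → #
    (3,6)@(7, 13): e=[6,36,6] → #
    (4,6)@(9, 13): e=[6,52,-10] → ·
    (5,6)@(11, 13): e=[6,68,-26] → ·
  covered (6 px):
    · · · · · · · · · ·
    · · · · · · · · · ·
    · · · · · · · · · ·
    · · · · · · · · · ·
    · · · · · · # · · ·
    · · · · # # · · · ·
    · # # # · · · · · ·
T2:
  2·area = 86
  edge (11, 13)→(0, 14): d=(-11,1) right/bottom  bias=-1
  edge (0, 14)→(2, 6): d=(2,-8) top-left  bias=+0
  edge (2, 6)→(11, 13): d=(9,7) right/bottom  bias=-1
    (1,3)@(3, 7): e=[74,10,2] → #
    (2,3)@(5, 7): e=[72,26,-12] → ·
    (1,4)@(3, 9): e=[52,14,20] → #
    (2,4)@(5, 9): e=[50,30,6] → #
    (3,4)@(7, 9): e=[48,46,-8] → ·
    (0,5)@(1, 11): e=[32,2,52] → #
    (3,5)@(7, 11): e=[26,50,10] → #
    (4,5)@(9, 11): e=[24,66,-4] → ·
    (0,6)@(1, 13): e=[10,6,70] → #
    (4,6)@(9, 13): e=[2,70,14] → #
    (5,6)@(11, 13): e=[0,86,0] → ·  [on edge]
  covered (12 px):
    · · · · · · · · · ·
    · · · · · · · · · ·
    · · · · · · · · · ·
    · # · · · · · · · ·
    · # # · · · · · · ·
    # # # # · · · · · ·
    # # # # # · · · · ·

Final: [[6,4],[4,5],[5,5],[1,6],[2,6],[3,6]]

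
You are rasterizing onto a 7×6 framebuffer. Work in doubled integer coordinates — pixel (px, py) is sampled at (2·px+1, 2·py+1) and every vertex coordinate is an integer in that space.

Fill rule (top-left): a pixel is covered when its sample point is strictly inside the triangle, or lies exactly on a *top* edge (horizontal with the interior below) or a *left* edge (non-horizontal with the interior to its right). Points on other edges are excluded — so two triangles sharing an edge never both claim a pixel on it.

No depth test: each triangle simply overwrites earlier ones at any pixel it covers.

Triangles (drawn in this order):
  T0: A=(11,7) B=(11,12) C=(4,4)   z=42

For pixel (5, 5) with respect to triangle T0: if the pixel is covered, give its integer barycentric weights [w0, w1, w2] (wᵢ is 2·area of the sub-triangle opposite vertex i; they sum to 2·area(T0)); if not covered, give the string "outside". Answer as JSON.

T0:
  2·area = 35
  edge (11, 7)→(11, 12): d=(0,5) right/bottom  bias=-1
  edge (11, 12)→(4, 4): d=(-7,-8) top-left  bias=+0
  edge (4, 4)→(11, 7): d=(7,3) right/bottom  bias=-1
    (5,0)@(11, 1): e=[0,77,-42] → .  [on edge]
    (5,1)@(11, 3): e=[0,63,-28] → .  [on edge]
    (2,2)@(5, 5): e=[30,1,4] → X
    (3,2)@(7, 5): e=[20,17,-2] → .
    (5,2)@(11, 5): e=[0,49,-14] → .  [on edge]
    (2,3)@(5, 7): e=[30,-13,18] → .
    (3,3)@(7, 7): e=[20,3,12] → X
    (4,3)@(9, 7): e=[10,19,6] → X
    (5,3)@(11, 7): e=[0,35,0] → .  [on edge]
    (3,4)@(7, 9): e=[20,-11,26] → .
    (4,4)@(9, 9): e=[10,5,20] → X
    (5,4)@(11, 9): e=[0,21,14] → .  [on edge]
    (5,5)@(11, 11): e=[0,7,28] → .  [on edge]
  covered (4 px):
    . . . . . . .
    . . . . . . .
    . . X . . . .
    . . . X X . .
    . . . . X . .
    . . . . . . .

Answer: "outside"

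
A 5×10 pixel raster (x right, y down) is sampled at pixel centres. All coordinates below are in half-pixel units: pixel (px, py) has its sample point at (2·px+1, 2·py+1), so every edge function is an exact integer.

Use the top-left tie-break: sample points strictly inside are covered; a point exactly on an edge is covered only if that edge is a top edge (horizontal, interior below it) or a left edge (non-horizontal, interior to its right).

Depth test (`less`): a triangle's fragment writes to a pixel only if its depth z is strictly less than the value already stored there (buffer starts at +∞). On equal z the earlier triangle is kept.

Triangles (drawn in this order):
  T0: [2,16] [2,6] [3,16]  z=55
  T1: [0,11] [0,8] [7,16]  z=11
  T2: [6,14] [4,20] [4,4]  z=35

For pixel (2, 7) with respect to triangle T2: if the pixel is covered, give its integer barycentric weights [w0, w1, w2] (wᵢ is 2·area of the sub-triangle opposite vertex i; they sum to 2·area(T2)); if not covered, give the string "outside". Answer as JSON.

T0:
  2·area = 10
  edge (2, 16)→(2, 6): d=(0,-10) top-left  bias=+0
  edge (2, 6)→(3, 16): d=(1,10) right/bottom  bias=-1
  edge (3, 16)→(2, 16): d=(-1,0) right/bottom  bias=-1
  covered (0 px):
    · · · · ·
    · · · · ·
    · · · · ·
    · · · · ·
    · · · · ·
    · · · · ·
    · · · · ·
    · · · · ·
    · · · · ·
    · · · · ·
T1:
  2·area = 21
  edge (0, 11)→(0, 8): d=(0,-3) top-left  bias=+0
  edge (0, 8)→(7, 16): d=(7,8) right/bottom  bias=-1
  edge (7, 16)→(0, 11): d=(-7,-5) top-left  bias=+0
    (0,5)@(1, 11): e=[3,13,5] → #
    (1,5)@(3, 11): e=[9,-3,15] → ·
    (0,6)@(1, 13): e=[3,27,-9] → ·
    (1,6)@(3, 13): e=[9,11,1] → #
    (2,6)@(5, 13): e=[15,-5,11] → ·
    (1,7)@(3, 15): e=[9,25,-13] → ·
  covered (2 px):
    · · · · ·
    · · · · ·
    · · · · ·
    · · · · ·
    · · · · ·
    # · · · ·
    · # · · ·
    · · · · ·
    · · · · ·
    · · · · ·
T2:
  2·area = 32
  edge (6, 14)→(4, 20): d=(-2,6) right/bottom  bias=-1
  edge (4, 20)→(4, 4): d=(0,-16) top-left  bias=+0
  edge (4, 4)→(6, 14): d=(2,10) right/bottom  bias=-1
    (4,2)@(9, 5): e=[0,80,-48] → ·  [on edge]
    (2,4)@(5, 9): e=[16,16,0] → ·  [on edge]
    (2,5)@(5, 11): e=[12,16,4] → #
    (3,5)@(7, 11): e=[0,48,-16] → ·  [on edge]
    (2,6)@(5, 13): e=[8,16,8] → #
    (3,6)@(7, 13): e=[-4,48,-12] → ·
    (2,7)@(5, 15): e=[4,16,12] → #
    (3,7)@(7, 15): e=[-8,48,-8] → ·
    (2,8)@(5, 17): e=[0,16,16] → ·  [on edge]
    (3,9)@(7, 19): e=[-16,48,0] → ·  [on edge]
  covered (3 px):
    · · · · ·
    · · · · ·
    · · · · ·
    · · · · ·
    · · · · ·
    · · # · ·
    · · # · ·
    · · # · ·
    · · · · ·
    · · · · ·

Final: [16,12,4]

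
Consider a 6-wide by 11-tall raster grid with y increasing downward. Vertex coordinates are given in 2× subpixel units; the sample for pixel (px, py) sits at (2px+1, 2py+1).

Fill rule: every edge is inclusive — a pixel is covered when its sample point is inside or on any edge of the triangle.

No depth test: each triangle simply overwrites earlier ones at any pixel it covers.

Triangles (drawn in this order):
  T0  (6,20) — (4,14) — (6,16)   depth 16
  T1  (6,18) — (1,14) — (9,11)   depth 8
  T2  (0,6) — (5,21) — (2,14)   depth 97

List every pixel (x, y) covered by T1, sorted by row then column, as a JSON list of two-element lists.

T0:
  2·area = 8
  edge (6, 20)→(4, 14): d=(-2,-6) inclusive
  edge (4, 14)→(6, 16): d=(2,2) inclusive
  edge (6, 16)→(6, 20): d=(0,4) inclusive
    (0,2)@(1, 5): e=[0,-12,20] → .  [on edge]
    (0,5)@(1, 11): e=[-12,0,20] → .  [on edge]
    (1,5)@(3, 11): e=[0,-4,12] → .  [on edge]
    (1,6)@(3, 13): e=[-4,0,12] → .  [on edge]
    (2,7)@(5, 15): e=[4,0,4] → X  [on edge]
    (3,7)@(7, 15): e=[16,-4,-4] → .
    (2,8)@(5, 17): e=[0,4,4] → X  [on edge]
    (3,8)@(7, 17): e=[12,0,-4] → .  [on edge]
    (2,9)@(5, 19): e=[-4,8,4] → .
    (4,9)@(9, 19): e=[20,0,-12] → .  [on edge]
    (5,10)@(11, 21): e=[28,0,-20] → .  [on edge]
  covered (2 px):
    . . . . . .
    . . . . . .
    . . . . . .
    . . . . . .
    . . . . . .
    . . . . . .
    . . . . . .
    . . X . . .
    . . X . . .
    . . . . . .
    . . . . . .
T1:
  2·area = 47
  edge (6, 18)→(1, 14): d=(-5,-4) inclusive
  edge (1, 14)→(9, 11): d=(8,-3) inclusive
  edge (9, 11)→(6, 18): d=(-3,7) inclusive
    (4,5)@(9, 11): e=[47,0,0] → X  [on edge]
    (5,5)@(11, 11): e=[55,6,-14] → .
    (2,6)@(5, 13): e=[21,4,22] → X
    (3,6)@(7, 13): e=[29,10,8] → X
    (4,6)@(9, 13): e=[37,16,-6] → .
    (1,7)@(3, 15): e=[3,14,30] → X
    (4,7)@(9, 15): e=[27,32,-12] → .
    (1,8)@(3, 17): e=[-7,30,24] → .
    (2,8)@(5, 17): e=[1,36,10] → X
    (3,8)@(7, 17): e=[9,42,-4] → .
    (2,9)@(5, 19): e=[-9,52,4] → .
  covered (7 px):
    . . . . . .
    . . . . . .
    . . . . . .
    . . . . . .
    . . . . . .
    . . . . X .
    . . X X . .
    . X X X . .
    . . X . . .
    . . . . . .
    . . . . . .
T2:
  2·area = 10
  edge (0, 6)→(5, 21): d=(5,15) inclusive
  edge (5, 21)→(2, 14): d=(-3,-7) inclusive
  edge (2, 14)→(0, 6): d=(-2,-8) inclusive
    (0,4)@(1, 9): e=[0,8,2] → X  [on edge]
    (1,4)@(3, 9): e=[-30,22,18] → .
    (0,5)@(1, 11): e=[10,2,-2] → .
    (1,7)@(3, 15): e=[0,4,6] → X  [on edge]
    (2,7)@(5, 15): e=[-30,18,22] → .
    (1,8)@(3, 17): e=[10,-2,2] → .
    (2,10)@(5, 21): e=[0,0,10] → X  [on edge]
    (3,10)@(7, 21): e=[-30,14,26] → .
  covered (3 px):
    . . . . . .
    . . . . . .
    . . . . . .
    . . . . . .
    X . . . . .
    . . . . . .
    . . . . . .
    . X . . . .
    . . . . . .
    . . . . . .
    . . X . . .

Answer: [[4,5],[2,6],[3,6],[1,7],[2,7],[3,7],[2,8]]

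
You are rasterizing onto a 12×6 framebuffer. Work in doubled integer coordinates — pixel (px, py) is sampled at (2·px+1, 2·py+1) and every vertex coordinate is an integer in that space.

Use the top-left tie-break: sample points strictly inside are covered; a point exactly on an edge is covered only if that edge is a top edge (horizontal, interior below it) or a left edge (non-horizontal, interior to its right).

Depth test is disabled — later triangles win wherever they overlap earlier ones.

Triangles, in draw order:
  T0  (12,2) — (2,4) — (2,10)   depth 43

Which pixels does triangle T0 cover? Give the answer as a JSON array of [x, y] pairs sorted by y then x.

T0:
  2·area = 60  (B↔C swapped to make it positive)
  edge (12, 2)→(2, 10): d=(-10,8) right/bottom  bias=-1
  edge (2, 10)→(2, 4): d=(0,-6) top-left  bias=+0
  edge (2, 4)→(12, 2): d=(10,-2) top-left  bias=+0
    (8,0)@(17, 1): e=[-30,90,0] → ·  [on edge]
    (3,1)@(7, 3): e=[30,30,0] → #  [on edge]
    (4,1)@(9, 3): e=[14,42,4] → #
    (5,1)@(11, 3): e=[-2,54,8] → ·
    (1,2)@(3, 5): e=[42,6,12] → #
    (2,2)@(5, 5): e=[26,18,16] → #
    (4,2)@(9, 5): e=[-6,42,24] → ·
    (1,3)@(3, 7): e=[22,6,32] → #
    (3,3)@(7, 7): e=[-10,30,40] → ·
    (1,4)@(3, 9): e=[2,6,52] → #
    (2,4)@(5, 9): e=[-14,18,56] → ·
    (1,5)@(3, 11): e=[-18,6,72] → ·
  covered (8 px):
    · · · · · · · · · · · ·
    · · · # # · · · · · · ·
    · # # # · · · · · · · ·
    · # # · · · · · · · · ·
    · # · · · · · · · · · ·
    · · · · · · · · · · · ·

Answer: [[3,1],[4,1],[1,2],[2,2],[3,2],[1,3],[2,3],[1,4]]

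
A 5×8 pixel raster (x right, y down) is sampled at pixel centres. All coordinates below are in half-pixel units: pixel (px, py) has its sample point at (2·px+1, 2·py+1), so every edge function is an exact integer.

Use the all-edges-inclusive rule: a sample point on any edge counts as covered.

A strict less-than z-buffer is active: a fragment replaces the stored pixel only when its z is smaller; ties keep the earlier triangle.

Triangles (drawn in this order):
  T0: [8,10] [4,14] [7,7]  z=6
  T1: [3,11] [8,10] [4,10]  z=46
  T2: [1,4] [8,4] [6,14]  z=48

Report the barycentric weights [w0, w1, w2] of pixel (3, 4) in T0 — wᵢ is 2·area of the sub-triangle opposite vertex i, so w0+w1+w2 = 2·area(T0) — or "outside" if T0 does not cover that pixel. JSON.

T0:
  2·area = 16
  edge (8, 10)→(4, 14): d=(-4,4) inclusive
  edge (4, 14)→(7, 7): d=(3,-7) inclusive
  edge (7, 7)→(8, 10): d=(1,3) inclusive
    (2,0)@(5, 1): e=[48,-32,0] → ·  [on edge]
    (3,3)@(7, 7): e=[16,0,0] → █  [on edge]
    (4,3)@(9, 7): e=[8,14,-6] → ·
    (3,4)@(7, 9): e=[8,6,2] → █
    (4,4)@(9, 9): e=[0,20,-4] → ·  [on edge]
    (3,5)@(7, 11): e=[0,12,4] → █  [on edge]
    (4,5)@(9, 11): e=[-8,26,-2] → ·
    (2,6)@(5, 13): e=[0,4,12] → █  [on edge]
    (3,6)@(7, 13): e=[-8,18,6] → ·
    (4,6)@(9, 13): e=[-16,32,0] → ·  [on edge]
    (1,7)@(3, 15): e=[0,-4,20] → ·  [on edge]
    (2,7)@(5, 15): e=[-8,10,14] → ·
  covered (4 px):
    · · · · ·
    · · · · ·
    · · · · ·
    · · · █ ·
    · · · █ ·
    · · · █ ·
    · · █ · ·
    · · · · ·
T1:
  2·area = 4  (B↔C swapped to make it positive)
  edge (3, 11)→(4, 10): d=(1,-1) inclusive
  edge (4, 10)→(8, 10): d=(4,0) inclusive
  edge (8, 10)→(3, 11): d=(-5,1) inclusive
    (4,2)@(9, 5): e=[0,-20,24] → ·  [on edge]
    (3,3)@(7, 7): e=[0,-12,16] → ·  [on edge]
    (2,4)@(5, 9): e=[0,-4,8] → ·  [on edge]
    (1,5)@(3, 11): e=[0,4,0] → █  [on edge]
    (2,5)@(5, 11): e=[2,4,-2] → ·
    (0,6)@(1, 13): e=[0,12,-8] → ·  [on edge]
    (1,6)@(3, 13): e=[2,12,-10] → ·
  covered (1 px):
    · · · · ·
    · · · · ·
    · · · · ·
    · · · · ·
    · · · · ·
    · █ · · ·
    · · · · ·
    · · · · ·
T2:
  2·area = 70
  edge (1, 4)→(8, 4): d=(7,0) inclusive
  edge (8, 4)→(6, 14): d=(-2,10) inclusive
  edge (6, 14)→(1, 4): d=(-5,-10) inclusive
    (1,2)@(3, 5): e=[7,48,15] → █
    (2,2)@(5, 5): e=[7,28,35] → █
    (3,2)@(7, 5): e=[7,8,55] → █
    (4,2)@(9, 5): e=[7,-12,75] → ·
    (1,3)@(3, 7): e=[21,44,5] → █
    (4,3)@(9, 7): e=[21,-16,65] → ·
    (1,4)@(3, 9): e=[35,40,-5] → ·
    (2,4)@(5, 9): e=[35,20,15] → █
    (3,4)@(7, 9): e=[35,0,35] → █  [on edge]
    (4,4)@(9, 9): e=[35,-20,55] → ·
    (2,5)@(5, 11): e=[49,16,5] → █
    (3,5)@(7, 11): e=[49,-4,25] → ·
  covered (9 px):
    · · · · ·
    · · · · ·
    · █ █ █ ·
    · █ █ █ ·
    · · █ █ ·
    · · █ · ·
    · · · · ·
    · · · · ·

Result: [6,2,8]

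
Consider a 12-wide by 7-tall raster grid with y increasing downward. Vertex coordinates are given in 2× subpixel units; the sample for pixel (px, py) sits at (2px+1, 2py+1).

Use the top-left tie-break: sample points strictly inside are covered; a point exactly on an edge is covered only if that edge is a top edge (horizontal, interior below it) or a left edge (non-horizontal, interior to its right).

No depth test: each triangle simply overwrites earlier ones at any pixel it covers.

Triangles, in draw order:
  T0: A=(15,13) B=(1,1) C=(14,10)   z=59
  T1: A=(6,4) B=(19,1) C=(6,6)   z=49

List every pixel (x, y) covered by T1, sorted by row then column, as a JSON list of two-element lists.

T0:
  2·area = 30
  edge (15, 13)→(1, 1): d=(-14,-12) top-left  bias=+0
  edge (1, 1)→(14, 10): d=(13,9) right/bottom  bias=-1
  edge (14, 10)→(15, 13): d=(1,3) right/bottom  bias=-1
    (0,0)@(1, 1): e=[0,0,30] → ·  [on edge]
    (5,0)@(11, 1): e=[120,-90,0] → ·  [on edge]
    (4,3)@(9, 7): e=[12,6,12] → █
    (5,3)@(11, 7): e=[36,-12,6] → ·
    (6,3)@(13, 7): e=[60,-30,0] → ·  [on edge]
    (4,4)@(9, 9): e=[-16,32,14] → ·
    (5,4)@(11, 9): e=[8,14,8] → █
    (6,4)@(13, 9): e=[32,-4,2] → ·
    (5,5)@(11, 11): e=[-20,40,10] → ·
    (6,5)@(13, 11): e=[4,22,4] → █
    (7,5)@(15, 11): e=[28,4,-2] → ·
    (6,6)@(13, 13): e=[-24,48,6] → ·
    (7,6)@(15, 13): e=[0,30,0] → ·  [on edge]
  covered (3 px):
    · · · · · · · · · · · ·
    · · · · · · · · · · · ·
    · · · · · · · · · · · ·
    · · · · █ · · · · · · ·
    · · · · · █ · · · · · ·
    · · · · · · █ · · · · ·
    · · · · · · · · · · · ·
T1:
  2·area = 26
  edge (6, 4)→(19, 1): d=(13,-3) top-left  bias=+0
  edge (19, 1)→(6, 6): d=(-13,5) right/bottom  bias=-1
  edge (6, 6)→(6, 4): d=(0,-2) top-left  bias=+0
    (9,0)@(19, 1): e=[0,0,26] → ·  [on edge]
    (5,1)@(11, 3): e=[2,14,10] → █
    (6,1)@(13, 3): e=[8,4,14] → █
    (7,1)@(15, 3): e=[14,-6,18] → ·
    (3,2)@(7, 5): e=[16,8,2] → █
    (4,2)@(9, 5): e=[22,-2,6] → ·
    (5,2)@(11, 5): e=[28,-12,10] → ·
    (6,2)@(13, 5): e=[34,-22,14] → ·
    (3,3)@(7, 7): e=[42,-18,2] → ·
  covered (3 px):
    · · · · · · · · · · · ·
    · · · · · █ █ · · · · ·
    · · · █ · · · · · · · ·
    · · · · · · · · · · · ·
    · · · · · · · · · · · ·
    · · · · · · · · · · · ·
    · · · · · · · · · · · ·

Final: [[5,1],[6,1],[3,2]]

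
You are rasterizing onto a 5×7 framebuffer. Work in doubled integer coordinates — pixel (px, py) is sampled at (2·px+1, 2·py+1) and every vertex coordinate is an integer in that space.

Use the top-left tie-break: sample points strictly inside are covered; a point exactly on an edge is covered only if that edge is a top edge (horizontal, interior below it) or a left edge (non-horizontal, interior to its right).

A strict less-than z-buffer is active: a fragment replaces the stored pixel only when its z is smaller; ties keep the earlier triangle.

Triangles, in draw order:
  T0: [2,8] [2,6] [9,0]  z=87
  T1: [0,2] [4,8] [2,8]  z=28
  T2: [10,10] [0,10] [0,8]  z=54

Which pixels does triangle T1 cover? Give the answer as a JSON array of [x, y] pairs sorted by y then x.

T0:
  2·area = 14
  edge (2, 8)→(2, 6): d=(0,-2) top-left  bias=+0
  edge (2, 6)→(9, 0): d=(7,-6) top-left  bias=+0
  edge (9, 0)→(2, 8): d=(-7,8) right/bottom  bias=-1
  covered (0 px):
    · · · · ·
    · · · · ·
    · · · · ·
    · · · · ·
    · · · · ·
    · · · · ·
    · · · · ·
T1:
  2·area = 12
  edge (0, 2)→(4, 8): d=(4,6) right/bottom  bias=-1
  edge (4, 8)→(2, 8): d=(-2,0) right/bottom  bias=-1
  edge (2, 8)→(0, 2): d=(-2,-6) top-left  bias=+0
    (0,2)@(1, 5): e=[6,6,0] → █  [on edge]
    (1,2)@(3, 5): e=[-6,6,12] → ·
    (0,3)@(1, 7): e=[14,2,-4] → ·
    (1,3)@(3, 7): e=[2,2,8] → █
    (2,3)@(5, 7): e=[-10,2,20] → ·
    (1,4)@(3, 9): e=[10,-2,4] → ·
    (1,5)@(3, 11): e=[18,-6,0] → ·  [on edge]
  covered (2 px):
    · · · · ·
    · · · · ·
    █ · · · ·
    · █ · · ·
    · · · · ·
    · · · · ·
    · · · · ·
T2:
  2·area = 20
  edge (10, 10)→(0, 10): d=(-10,0) right/bottom  bias=-1
  edge (0, 10)→(0, 8): d=(0,-2) top-left  bias=+0
  edge (0, 8)→(10, 10): d=(10,2) right/bottom  bias=-1
    (0,4)@(1, 9): e=[10,2,8] → █
    (1,4)@(3, 9): e=[10,6,4] → █
    (2,4)@(5, 9): e=[10,10,0] → ·  [on edge]
    (0,5)@(1, 11): e=[-10,2,28] → ·
    (1,5)@(3, 11): e=[-10,6,24] → ·
  covered (2 px):
    · · · · ·
    · · · · ·
    · · · · ·
    · · · · ·
    █ █ · · ·
    · · · · ·
    · · · · ·

Result: [[0,2],[1,3]]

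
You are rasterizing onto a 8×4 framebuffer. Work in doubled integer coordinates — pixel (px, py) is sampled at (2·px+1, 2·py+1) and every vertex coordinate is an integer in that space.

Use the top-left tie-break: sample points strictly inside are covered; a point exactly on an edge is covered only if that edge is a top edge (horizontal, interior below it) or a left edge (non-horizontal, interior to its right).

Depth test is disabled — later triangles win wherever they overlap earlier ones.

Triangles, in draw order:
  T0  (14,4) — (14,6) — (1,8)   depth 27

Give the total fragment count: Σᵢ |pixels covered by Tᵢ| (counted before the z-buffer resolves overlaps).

T0:
  2·area = 26
  edge (14, 4)→(14, 6): d=(0,2) right/bottom  bias=-1
  edge (14, 6)→(1, 8): d=(-13,2) right/bottom  bias=-1
  edge (1, 8)→(14, 4): d=(13,-4) top-left  bias=+0
    (5,2)@(11, 5): e=[6,19,1] → X
    (6,2)@(13, 5): e=[2,15,9] → X
    (7,2)@(15, 5): e=[-2,11,17] → .
    (2,3)@(5, 7): e=[18,5,3] → X
    (3,3)@(7, 7): e=[14,1,11] → X
    (4,3)@(9, 7): e=[10,-3,19] → .
    (5,3)@(11, 7): e=[6,-7,27] → .
    (6,3)@(13, 7): e=[2,-11,35] → .
  covered (4 px):
    . . . . . . . .
    . . . . . . . .
    . . . . . X X .
    . . X X . . . .

Result: 4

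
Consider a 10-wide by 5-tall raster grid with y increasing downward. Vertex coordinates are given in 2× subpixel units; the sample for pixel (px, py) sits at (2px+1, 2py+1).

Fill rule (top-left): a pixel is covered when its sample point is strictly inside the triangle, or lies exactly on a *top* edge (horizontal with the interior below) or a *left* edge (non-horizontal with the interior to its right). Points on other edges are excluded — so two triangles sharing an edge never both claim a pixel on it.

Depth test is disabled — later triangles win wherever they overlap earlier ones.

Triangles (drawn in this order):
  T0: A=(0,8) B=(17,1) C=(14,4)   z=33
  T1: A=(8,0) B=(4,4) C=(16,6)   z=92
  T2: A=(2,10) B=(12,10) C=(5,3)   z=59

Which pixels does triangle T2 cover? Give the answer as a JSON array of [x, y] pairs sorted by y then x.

T0:
  2·area = 30
  edge (0, 8)→(17, 1): d=(17,-7) top-left  bias=+0
  edge (17, 1)→(14, 4): d=(-3,3) right/bottom  bias=-1
  edge (14, 4)→(0, 8): d=(-14,4) right/bottom  bias=-1
    (8,0)@(17, 1): e=[0,0,30] → .  [on edge]
    (6,1)@(13, 3): e=[6,6,18] → X
    (7,1)@(15, 3): e=[20,0,10] → .  [on edge]
    (4,2)@(9, 5): e=[12,12,6] → X
    (5,2)@(11, 5): e=[26,6,-2] → .
    (6,2)@(13, 5): e=[40,0,-10] → .  [on edge]
    (1,3)@(3, 7): e=[4,24,2] → X
    (2,3)@(5, 7): e=[18,18,-6] → .
    (4,3)@(9, 7): e=[46,6,-22] → .
    (5,3)@(11, 7): e=[60,0,-30] → .  [on edge]
    (1,4)@(3, 9): e=[38,18,-26] → .
    (4,4)@(9, 9): e=[80,0,-50] → .  [on edge]
  covered (3 px):
    . . . . . . . . . .
    . . . . . . X . . .
    . . . . X . . . . .
    . X . . . . . . . .
    . . . . . . . . . .
T1:
  2·area = 56  (B↔C swapped to make it positive)
  edge (8, 0)→(16, 6): d=(8,6) right/bottom  bias=-1
  edge (16, 6)→(4, 4): d=(-12,-2) top-left  bias=+0
  edge (4, 4)→(8, 0): d=(4,-4) top-left  bias=+0
    (3,0)@(7, 1): e=[14,42,0] → X  [on edge]
    (4,0)@(9, 1): e=[2,46,8] → X
    (5,0)@(11, 1): e=[-10,50,16] → .
    (2,1)@(5, 3): e=[42,14,0] → X  [on edge]
    (5,1)@(11, 3): e=[6,26,24] → X
    (6,1)@(13, 3): e=[-6,30,32] → .
    (1,2)@(3, 5): e=[70,-14,0] → .  [on edge]
    (2,2)@(5, 5): e=[58,-10,8] → .
    (3,2)@(7, 5): e=[46,-6,16] → .
    (4,2)@(9, 5): e=[34,-2,24] → .
    (5,2)@(11, 5): e=[22,2,32] → X
    (6,2)@(13, 5): e=[10,6,40] → X
    (0,3)@(1, 7): e=[98,-42,0] → .  [on edge]
  covered (8 px):
    . . . X X . . . . .
    . . X X X X . . . .
    . . . . . X X . . .
    . . . . . . . . . .
    . . . . . . . . . .
T2:
  2·area = 70  (B↔C swapped to make it positive)
  edge (2, 10)→(5, 3): d=(3,-7) top-left  bias=+0
  edge (5, 3)→(12, 10): d=(7,7) right/bottom  bias=-1
  edge (12, 10)→(2, 10): d=(-10,0) right/bottom  bias=-1
    (1,0)@(3, 1): e=[-20,0,90] → .  [on edge]
    (2,1)@(5, 3): e=[0,0,70] → .  [on edge]
    (2,2)@(5, 5): e=[6,14,50] → X
    (3,2)@(7, 5): e=[20,0,50] → .  [on edge]
    (2,3)@(5, 7): e=[12,28,30] → X
    (3,3)@(7, 7): e=[26,14,30] → X
    (4,3)@(9, 7): e=[40,0,30] → .  [on edge]
    (1,4)@(3, 9): e=[4,56,10] → X
    (4,4)@(9, 9): e=[46,14,10] → X
    (5,4)@(11, 9): e=[60,0,10] → .  [on edge]
  covered (7 px):
    . . . . . . . . . .
    . . . . . . . . . .
    . . X . . . . . . .
    . . X X . . . . . .
    . X X X X . . . . .

Answer: [[2,2],[2,3],[3,3],[1,4],[2,4],[3,4],[4,4]]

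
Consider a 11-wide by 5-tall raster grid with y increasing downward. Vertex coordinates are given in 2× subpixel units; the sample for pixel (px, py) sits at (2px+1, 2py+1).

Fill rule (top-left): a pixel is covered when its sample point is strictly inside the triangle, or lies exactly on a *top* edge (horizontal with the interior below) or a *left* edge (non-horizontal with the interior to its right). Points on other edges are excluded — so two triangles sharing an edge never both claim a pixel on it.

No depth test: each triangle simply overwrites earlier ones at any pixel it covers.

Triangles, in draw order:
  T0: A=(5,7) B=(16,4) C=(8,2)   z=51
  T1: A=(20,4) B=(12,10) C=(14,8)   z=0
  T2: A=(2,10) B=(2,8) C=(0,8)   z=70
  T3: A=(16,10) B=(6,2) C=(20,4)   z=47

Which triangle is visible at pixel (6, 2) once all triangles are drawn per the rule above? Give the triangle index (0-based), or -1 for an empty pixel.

T0:
  2·area = 46  (B↔C swapped to make it positive)
  edge (5, 7)→(8, 2): d=(3,-5) top-left  bias=+0
  edge (8, 2)→(16, 4): d=(8,2) right/bottom  bias=-1
  edge (16, 4)→(5, 7): d=(-11,3) right/bottom  bias=-1
    (4,1)@(9, 3): e=[8,6,32] → #
    (5,1)@(11, 3): e=[18,2,26] → #
    (6,1)@(13, 3): e=[28,-2,20] → ·
    (3,2)@(7, 5): e=[4,26,16] → #
    (6,2)@(13, 5): e=[34,14,-2] → ·
    (2,3)@(5, 7): e=[0,46,0] → ·  [on edge]
    (3,3)@(7, 7): e=[10,42,-6] → ·
    (4,3)@(9, 7): e=[20,38,-12] → ·
    (5,3)@(11, 7): e=[30,34,-18] → ·
  covered (5 px):
    · · · · · · · · · · ·
    · · · · # # · · · · ·
    · · · # # # · · · · ·
    · · · · · · · · · · ·
    · · · · · · · · · · ·
T1:
  2·area = 4
  edge (20, 4)→(12, 10): d=(-8,6) right/bottom  bias=-1
  edge (12, 10)→(14, 8): d=(2,-2) top-left  bias=+0
  edge (14, 8)→(20, 4): d=(6,-4) top-left  bias=+0
    (10,0)@(21, 1): e=[18,0,-14] → ·  [on edge]
    (9,1)@(19, 3): e=[14,0,-10] → ·  [on edge]
    (8,2)@(17, 5): e=[10,0,-6] → ·  [on edge]
    (7,3)@(15, 7): e=[6,0,-2] → ·  [on edge]
    (6,4)@(13, 9): e=[2,0,2] → #  [on edge]
    (7,4)@(15, 9): e=[-10,4,10] → ·
  covered (1 px):
    · · · · · · · · · · ·
    · · · · · · · · · · ·
    · · · · · · · · · · ·
    · · · · · · · · · · ·
    · · · · · · # · · · ·
T2:
  2·area = 4  (B↔C swapped to make it positive)
  edge (2, 10)→(0, 8): d=(-2,-2) top-left  bias=+0
  edge (0, 8)→(2, 8): d=(2,0) top-left  bias=+0
  edge (2, 8)→(2, 10): d=(0,2) right/bottom  bias=-1
    (0,4)@(1, 9): e=[0,2,2] → #  [on edge]
    (1,4)@(3, 9): e=[4,2,-2] → ·
  covered (1 px):
    · · · · · · · · · · ·
    · · · · · · · · · · ·
    · · · · · · · · · · ·
    · · · · · · · · · · ·
    # · · · · · · · · · ·
T3:
  2·area = 92
  edge (16, 10)→(6, 2): d=(-10,-8) top-left  bias=+0
  edge (6, 2)→(20, 4): d=(14,2) right/bottom  bias=-1
  edge (20, 4)→(16, 10): d=(-4,6) right/bottom  bias=-1
    (4,1)@(9, 3): e=[14,8,70] → #
    (5,1)@(11, 3): e=[30,4,58] → #
    (6,1)@(13, 3): e=[46,0,46] → ·  [on edge]
    (4,2)@(9, 5): e=[-6,36,62] → ·
    (5,2)@(11, 5): e=[10,32,50] → #
    (6,2)@(13, 5): e=[26,28,38] → #
    (7,2)@(15, 5): e=[42,24,26] → #
    (8,2)@(17, 5): e=[58,20,14] → #
    (9,2)@(19, 5): e=[74,16,2] → #
    (10,2)@(21, 5): e=[90,12,-10] → ·
    (5,3)@(11, 7): e=[-10,60,42] → ·
    (6,3)@(13, 7): e=[6,56,30] → #
  covered (11 px):
    · · · · · · · · · · ·
    · · · · # # · · · · ·
    · · · · · # # # # # ·
    · · · · · · # # # · ·
    · · · · · · · # · · ·

Z-buffer (winner per pixel, '.' = empty):
  . . . . . . . . . . .
  . . . . 3 3 . . . . .
  . . . 0 0 3 3 3 3 3 .
  . . . . . . 3 3 3 . .
  2 . . . . . 1 3 . . .

Final: 3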